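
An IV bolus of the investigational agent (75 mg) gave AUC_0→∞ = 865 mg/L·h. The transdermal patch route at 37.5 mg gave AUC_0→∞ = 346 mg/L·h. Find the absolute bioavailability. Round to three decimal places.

F = (AUC_ev / D_ev) / (AUC_iv / D_iv)
  = (346/37.5) / (865/75)
  = 9.22667 / 11.5333 = 0.8000

F = 0.800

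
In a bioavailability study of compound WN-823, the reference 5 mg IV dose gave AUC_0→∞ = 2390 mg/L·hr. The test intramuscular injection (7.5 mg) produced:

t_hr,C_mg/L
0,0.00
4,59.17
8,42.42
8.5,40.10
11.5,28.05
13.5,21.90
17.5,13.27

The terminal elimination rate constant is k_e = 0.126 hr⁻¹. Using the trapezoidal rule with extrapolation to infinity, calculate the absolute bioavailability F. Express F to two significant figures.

F = 0.19

Trapezoidal AUC_0→17.5 (intramuscular injection):
  [0→4]: (0.00+59.17)/2 × 4 = 118.34
  [4→8]: (59.17+42.42)/2 × 4 = 203.18
  [8→8.5]: (42.42+40.10)/2 × 0.5 = 20.63
  [8.5→11.5]: (40.10+28.05)/2 × 3 = 102.225
  [11.5→13.5]: (28.05+21.90)/2 × 2 = 49.95
  [13.5→17.5]: (21.90+13.27)/2 × 4 = 70.34
  Sum = 564.665 mg/L·hr
Tail: C_last/k_e = 13.27/0.126 = 105.317
AUC_0→∞ (intramuscular injection) = 564.665 + 105.317 = 669.982 mg/L·hr
F = (AUC_ev/D_ev)/(AUC_iv/D_iv) = (669.982/7.5)/(2390/5) = 89.3309/478 = 0.1869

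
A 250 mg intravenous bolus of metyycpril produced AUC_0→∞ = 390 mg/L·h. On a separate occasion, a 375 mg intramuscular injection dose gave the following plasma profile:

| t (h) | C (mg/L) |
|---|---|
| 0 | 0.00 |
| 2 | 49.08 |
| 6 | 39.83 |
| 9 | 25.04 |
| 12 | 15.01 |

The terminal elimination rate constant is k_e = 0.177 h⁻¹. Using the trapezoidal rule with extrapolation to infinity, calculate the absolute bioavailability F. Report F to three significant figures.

Trapezoidal AUC_0→12 (intramuscular injection):
  [0→2]: (0.00+49.08)/2 × 2 = 49.08
  [2→6]: (49.08+39.83)/2 × 4 = 177.82
  [6→9]: (39.83+25.04)/2 × 3 = 97.305
  [9→12]: (25.04+15.01)/2 × 3 = 60.075
  Sum = 384.28 mg/L·h
Tail: C_last/k_e = 15.01/0.177 = 84.802
AUC_0→∞ (intramuscular injection) = 384.28 + 84.802 = 469.082 mg/L·h
F = (AUC_ev/D_ev)/(AUC_iv/D_iv) = (469.082/375)/(390/250) = 1.25089/1.56 = 0.8019

F = 0.802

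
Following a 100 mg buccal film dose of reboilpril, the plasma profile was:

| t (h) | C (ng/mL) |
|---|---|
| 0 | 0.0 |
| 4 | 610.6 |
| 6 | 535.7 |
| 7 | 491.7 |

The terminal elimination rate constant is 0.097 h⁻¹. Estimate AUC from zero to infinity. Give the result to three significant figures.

Trapezoidal AUC_0→7:
  [0→4]: (0.0+610.6)/2 × 4 = 1221.2
  [4→6]: (610.6+535.7)/2 × 2 = 1146.3
  [6→7]: (535.7+491.7)/2 × 1 = 513.7
  Sum = 2881.2 ng/mL·h
Extrapolated tail: C_last / k_e = 491.7 / 0.097 = 5069.072
AUC_0→∞ = 2881.2 + 5069.072 = 7950.272 ng/mL·h

AUC = 7950 ng/mL·h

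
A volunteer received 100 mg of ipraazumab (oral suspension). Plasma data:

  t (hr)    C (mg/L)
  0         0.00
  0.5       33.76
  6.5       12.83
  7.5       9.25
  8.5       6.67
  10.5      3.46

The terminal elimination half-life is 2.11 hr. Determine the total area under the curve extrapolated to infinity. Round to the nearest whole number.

AUC = 188 mg/L·hr

Trapezoidal AUC_0→10.5:
  [0→0.5]: (0.00+33.76)/2 × 0.5 = 8.44
  [0.5→6.5]: (33.76+12.83)/2 × 6 = 139.77
  [6.5→7.5]: (12.83+9.25)/2 × 1 = 11.04
  [7.5→8.5]: (9.25+6.67)/2 × 1 = 7.96
  [8.5→10.5]: (6.67+3.46)/2 × 2 = 10.13
  Sum = 177.34 mg/L·hr
k_e = ln2 / t½ = 0.693147 / 2.11 = 0.3285 hr^-1
Extrapolated tail: C_last / k_e = 3.46 / 0.3285 = 10.533
AUC_0→∞ = 177.34 + 10.533 = 187.873 mg/L·hr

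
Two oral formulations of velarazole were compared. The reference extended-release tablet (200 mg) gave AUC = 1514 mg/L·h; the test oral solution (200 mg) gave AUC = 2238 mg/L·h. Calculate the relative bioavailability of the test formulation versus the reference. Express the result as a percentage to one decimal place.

F_rel = 147.8%

F_rel = (AUC_test/D_test) / (AUC_ref/D_ref)
      = (2238/200) / (1514/200)
      = 11.19 / 7.57 = 1.4782 = 147.82%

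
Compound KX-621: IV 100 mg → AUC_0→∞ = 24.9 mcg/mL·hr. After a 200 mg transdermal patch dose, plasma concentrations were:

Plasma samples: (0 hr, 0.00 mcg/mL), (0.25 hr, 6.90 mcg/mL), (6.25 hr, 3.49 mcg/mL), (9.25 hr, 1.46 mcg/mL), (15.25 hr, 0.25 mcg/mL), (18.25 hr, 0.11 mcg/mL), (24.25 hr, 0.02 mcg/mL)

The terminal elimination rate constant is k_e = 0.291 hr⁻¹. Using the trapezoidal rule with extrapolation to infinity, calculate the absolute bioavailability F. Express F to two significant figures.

F = 0.92

Trapezoidal AUC_0→24.25 (transdermal patch):
  [0→0.25]: (0.00+6.90)/2 × 0.25 = 0.8625
  [0.25→6.25]: (6.90+3.49)/2 × 6 = 31.17
  [6.25→9.25]: (3.49+1.46)/2 × 3 = 7.425
  [9.25→15.25]: (1.46+0.25)/2 × 6 = 5.13
  [15.25→18.25]: (0.25+0.11)/2 × 3 = 0.54
  [18.25→24.25]: (0.11+0.02)/2 × 6 = 0.39
  Sum = 45.5175 mcg/mL·hr
Tail: C_last/k_e = 0.02/0.291 = 0.069
AUC_0→∞ (transdermal patch) = 45.5175 + 0.069 = 45.5865 mcg/mL·hr
F = (AUC_ev/D_ev)/(AUC_iv/D_iv) = (45.5865/200)/(24.9/100) = 0.2279325/0.249 = 0.9154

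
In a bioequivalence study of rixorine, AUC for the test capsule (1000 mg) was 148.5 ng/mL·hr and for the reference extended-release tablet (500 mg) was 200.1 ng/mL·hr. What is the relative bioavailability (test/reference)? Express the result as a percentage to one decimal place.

F_rel = 37.1%

F_rel = (AUC_test/D_test) / (AUC_ref/D_ref)
      = (148.5/1000) / (200.1/500)
      = 0.1485 / 0.4002 = 0.3711 = 37.11%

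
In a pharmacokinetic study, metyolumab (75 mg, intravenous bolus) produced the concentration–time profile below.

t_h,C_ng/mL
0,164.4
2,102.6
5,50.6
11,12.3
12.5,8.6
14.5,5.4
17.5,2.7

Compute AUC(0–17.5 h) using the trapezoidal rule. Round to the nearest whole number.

Trapezoidal AUC_0→17.5:
  [0→2]: (164.4+102.6)/2 × 2 = 267.0
  [2→5]: (102.6+50.6)/2 × 3 = 229.8
  [5→11]: (50.6+12.3)/2 × 6 = 188.7
  [11→12.5]: (12.3+8.6)/2 × 1.5 = 15.675
  [12.5→14.5]: (8.6+5.4)/2 × 2 = 14.0
  [14.5→17.5]: (5.4+2.7)/2 × 3 = 12.15
  Sum = 727.325 ng/mL·h

AUC = 727 ng/mL·h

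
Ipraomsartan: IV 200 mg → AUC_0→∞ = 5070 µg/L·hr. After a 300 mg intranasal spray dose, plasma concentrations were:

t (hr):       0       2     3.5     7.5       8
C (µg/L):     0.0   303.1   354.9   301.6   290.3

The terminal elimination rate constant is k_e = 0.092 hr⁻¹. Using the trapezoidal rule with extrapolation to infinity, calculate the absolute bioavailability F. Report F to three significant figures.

F = 0.712

Trapezoidal AUC_0→8 (intranasal spray):
  [0→2]: (0.0+303.1)/2 × 2 = 303.1
  [2→3.5]: (303.1+354.9)/2 × 1.5 = 493.5
  [3.5→7.5]: (354.9+301.6)/2 × 4 = 1313.0
  [7.5→8]: (301.6+290.3)/2 × 0.5 = 147.975
  Sum = 2257.575 µg/L·hr
Tail: C_last/k_e = 290.3/0.092 = 3155.435
AUC_0→∞ (intranasal spray) = 2257.575 + 3155.435 = 5413.01 µg/L·hr
F = (AUC_ev/D_ev)/(AUC_iv/D_iv) = (5413.01/300)/(5070/200) = 18.0434/25.35 = 0.7118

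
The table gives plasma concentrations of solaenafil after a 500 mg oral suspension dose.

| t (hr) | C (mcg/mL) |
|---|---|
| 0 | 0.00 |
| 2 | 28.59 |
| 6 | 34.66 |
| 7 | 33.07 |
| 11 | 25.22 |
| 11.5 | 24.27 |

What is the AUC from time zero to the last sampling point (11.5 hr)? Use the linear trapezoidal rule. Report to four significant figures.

AUC = 317.9 mcg/mL·hr

Trapezoidal AUC_0→11.5:
  [0→2]: (0.00+28.59)/2 × 2 = 28.59
  [2→6]: (28.59+34.66)/2 × 4 = 126.5
  [6→7]: (34.66+33.07)/2 × 1 = 33.865
  [7→11]: (33.07+25.22)/2 × 4 = 116.58
  [11→11.5]: (25.22+24.27)/2 × 0.5 = 12.3725
  Sum = 317.9075 mcg/mL·hr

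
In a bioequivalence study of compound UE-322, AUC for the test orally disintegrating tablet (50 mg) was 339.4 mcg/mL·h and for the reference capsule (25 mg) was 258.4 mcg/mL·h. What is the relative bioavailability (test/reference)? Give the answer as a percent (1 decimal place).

F_rel = (AUC_test/D_test) / (AUC_ref/D_ref)
      = (339.4/50) / (258.4/25)
      = 6.788 / 10.336 = 0.6567 = 65.67%

F_rel = 65.7%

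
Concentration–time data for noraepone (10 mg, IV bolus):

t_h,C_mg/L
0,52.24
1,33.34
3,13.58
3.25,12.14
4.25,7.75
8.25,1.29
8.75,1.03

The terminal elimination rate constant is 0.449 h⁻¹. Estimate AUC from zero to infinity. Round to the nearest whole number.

AUC = 124 mg/L·h

Trapezoidal AUC_0→8.75:
  [0→1]: (52.24+33.34)/2 × 1 = 42.79
  [1→3]: (33.34+13.58)/2 × 2 = 46.92
  [3→3.25]: (13.58+12.14)/2 × 0.25 = 3.215
  [3.25→4.25]: (12.14+7.75)/2 × 1 = 9.945
  [4.25→8.25]: (7.75+1.29)/2 × 4 = 18.08
  [8.25→8.75]: (1.29+1.03)/2 × 0.5 = 0.58
  Sum = 121.53 mg/L·h
Extrapolated tail: C_last / k_e = 1.03 / 0.449 = 2.294
AUC_0→∞ = 121.53 + 2.294 = 123.824 mg/L·h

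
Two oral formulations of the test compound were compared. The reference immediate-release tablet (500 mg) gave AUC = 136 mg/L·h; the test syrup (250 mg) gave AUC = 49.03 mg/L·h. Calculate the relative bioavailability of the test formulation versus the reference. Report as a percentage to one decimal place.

F_rel = (AUC_test/D_test) / (AUC_ref/D_ref)
      = (49.03/250) / (136/500)
      = 0.19612 / 0.272 = 0.7210 = 72.10%

F_rel = 72.1%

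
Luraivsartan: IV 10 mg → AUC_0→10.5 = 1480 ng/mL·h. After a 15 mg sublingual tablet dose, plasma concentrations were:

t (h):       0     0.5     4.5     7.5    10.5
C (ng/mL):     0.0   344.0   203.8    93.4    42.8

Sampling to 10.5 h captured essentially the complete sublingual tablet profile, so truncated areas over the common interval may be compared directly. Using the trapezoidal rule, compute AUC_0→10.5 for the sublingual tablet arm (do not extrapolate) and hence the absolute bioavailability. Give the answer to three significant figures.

F = 0.825

Trapezoidal AUC_0→10.5 (sublingual tablet):
  [0→0.5]: (0.0+344.0)/2 × 0.5 = 86.0
  [0.5→4.5]: (344.0+203.8)/2 × 4 = 1095.6
  [4.5→7.5]: (203.8+93.4)/2 × 3 = 445.8
  [7.5→10.5]: (93.4+42.8)/2 × 3 = 204.3
  Sum = 1831.7 ng/mL·h
F = (AUC_ev/D_ev)/(AUC_iv/D_iv) = (1831.7/15)/(1480/10) = 122.113/148 = 0.8251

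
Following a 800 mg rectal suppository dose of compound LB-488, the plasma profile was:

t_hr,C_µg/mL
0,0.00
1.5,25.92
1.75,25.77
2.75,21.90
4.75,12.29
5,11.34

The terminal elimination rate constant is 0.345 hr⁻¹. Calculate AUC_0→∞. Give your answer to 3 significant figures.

AUC = 120 µg/mL·hr

Trapezoidal AUC_0→5:
  [0→1.5]: (0.00+25.92)/2 × 1.5 = 19.44
  [1.5→1.75]: (25.92+25.77)/2 × 0.25 = 6.46125
  [1.75→2.75]: (25.77+21.90)/2 × 1 = 23.835
  [2.75→4.75]: (21.90+12.29)/2 × 2 = 34.19
  [4.75→5]: (12.29+11.34)/2 × 0.25 = 2.95375
  Sum = 86.88 µg/mL·hr
Extrapolated tail: C_last / k_e = 11.34 / 0.345 = 32.870
AUC_0→∞ = 86.88 + 32.870 = 119.75 µg/mL·hr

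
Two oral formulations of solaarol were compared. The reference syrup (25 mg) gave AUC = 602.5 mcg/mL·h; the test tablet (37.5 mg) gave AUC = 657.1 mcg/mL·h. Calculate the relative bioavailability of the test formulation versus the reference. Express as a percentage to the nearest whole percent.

F_rel = 73%

F_rel = (AUC_test/D_test) / (AUC_ref/D_ref)
      = (657.1/37.5) / (602.5/25)
      = 17.5227 / 24.1 = 0.7271 = 72.71%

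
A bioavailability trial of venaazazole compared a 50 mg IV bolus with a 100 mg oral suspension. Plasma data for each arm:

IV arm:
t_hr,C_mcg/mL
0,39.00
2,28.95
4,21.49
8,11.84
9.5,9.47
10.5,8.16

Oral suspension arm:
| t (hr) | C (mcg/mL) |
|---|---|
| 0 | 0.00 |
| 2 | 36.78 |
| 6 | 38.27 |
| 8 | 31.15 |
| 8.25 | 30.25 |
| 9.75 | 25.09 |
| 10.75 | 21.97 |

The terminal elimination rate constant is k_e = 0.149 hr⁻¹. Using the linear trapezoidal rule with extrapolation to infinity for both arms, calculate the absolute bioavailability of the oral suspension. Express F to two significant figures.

F = 0.90

Trapezoidal AUC_0→10.5 (IV):
  [0→2]: (39.00+28.95)/2 × 2 = 67.95
  [2→4]: (28.95+21.49)/2 × 2 = 50.44
  [4→8]: (21.49+11.84)/2 × 4 = 66.66
  [8→9.5]: (11.84+9.47)/2 × 1.5 = 15.9825
  [9.5→10.5]: (9.47+8.16)/2 × 1 = 8.815
  Sum = 209.8475 mcg/mL·hr
IV tail: 8.16/0.149 = 54.765; AUC_iv,0→∞ = 209.8475 + 54.765 = 264.6125 mcg/mL·hr
Trapezoidal AUC_0→10.75 (oral suspension):
  [0→2]: (0.00+36.78)/2 × 2 = 36.78
  [2→6]: (36.78+38.27)/2 × 4 = 150.1
  [6→8]: (38.27+31.15)/2 × 2 = 69.42
  [8→8.25]: (31.15+30.25)/2 × 0.25 = 7.675
  [8.25→9.75]: (30.25+25.09)/2 × 1.5 = 41.505
  [9.75→10.75]: (25.09+21.97)/2 × 1 = 23.53
  Sum = 329.01 mcg/mL·hr
oral suspension tail: 21.97/0.149 = 147.450; AUC_ev,0→∞ = 329.01 + 147.450 = 476.46 mcg/mL·hr
F = (AUC_ev/D_ev)/(AUC_iv/D_iv) = (476.46/100)/(264.6125/50) = 4.7646/5.29225 = 0.9003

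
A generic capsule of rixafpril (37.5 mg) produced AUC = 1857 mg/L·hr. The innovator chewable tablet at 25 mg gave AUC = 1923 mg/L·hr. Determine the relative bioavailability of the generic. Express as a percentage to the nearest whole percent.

F_rel = (AUC_test/D_test) / (AUC_ref/D_ref)
      = (1857/37.5) / (1923/25)
      = 49.52 / 76.92 = 0.6438 = 64.38%

F_rel = 64%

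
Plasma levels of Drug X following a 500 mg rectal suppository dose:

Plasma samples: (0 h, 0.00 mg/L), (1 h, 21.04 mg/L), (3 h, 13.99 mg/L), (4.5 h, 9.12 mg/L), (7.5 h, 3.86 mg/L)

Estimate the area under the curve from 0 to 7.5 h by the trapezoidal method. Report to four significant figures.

AUC = 82.35 mg/L·h

Trapezoidal AUC_0→7.5:
  [0→1]: (0.00+21.04)/2 × 1 = 10.52
  [1→3]: (21.04+13.99)/2 × 2 = 35.03
  [3→4.5]: (13.99+9.12)/2 × 1.5 = 17.3325
  [4.5→7.5]: (9.12+3.86)/2 × 3 = 19.47
  Sum = 82.3525 mg/L·h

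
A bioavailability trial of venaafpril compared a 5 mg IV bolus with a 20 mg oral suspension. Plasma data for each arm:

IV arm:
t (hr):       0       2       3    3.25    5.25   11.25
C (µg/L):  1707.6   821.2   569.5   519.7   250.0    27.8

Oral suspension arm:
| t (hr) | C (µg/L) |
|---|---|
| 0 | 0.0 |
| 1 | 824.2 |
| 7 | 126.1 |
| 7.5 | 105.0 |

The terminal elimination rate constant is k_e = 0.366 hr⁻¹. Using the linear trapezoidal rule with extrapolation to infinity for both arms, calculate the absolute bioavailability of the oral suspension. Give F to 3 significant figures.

F = 0.179

Trapezoidal AUC_0→11.25 (IV):
  [0→2]: (1707.6+821.2)/2 × 2 = 2528.8
  [2→3]: (821.2+569.5)/2 × 1 = 695.35
  [3→3.25]: (569.5+519.7)/2 × 0.25 = 136.15
  [3.25→5.25]: (519.7+250.0)/2 × 2 = 769.7
  [5.25→11.25]: (250.0+27.8)/2 × 6 = 833.4
  Sum = 4963.4 µg/L·hr
IV tail: 27.8/0.366 = 75.956; AUC_iv,0→∞ = 4963.4 + 75.956 = 5039.356 µg/L·hr
Trapezoidal AUC_0→7.5 (oral suspension):
  [0→1]: (0.0+824.2)/2 × 1 = 412.1
  [1→7]: (824.2+126.1)/2 × 6 = 2850.9
  [7→7.5]: (126.1+105.0)/2 × 0.5 = 57.775
  Sum = 3320.775 µg/L·hr
oral suspension tail: 105.0/0.366 = 286.885; AUC_ev,0→∞ = 3320.775 + 286.885 = 3607.66 µg/L·hr
F = (AUC_ev/D_ev)/(AUC_iv/D_iv) = (3607.66/20)/(5039.356/5) = 180.383/1007.8712 = 0.1790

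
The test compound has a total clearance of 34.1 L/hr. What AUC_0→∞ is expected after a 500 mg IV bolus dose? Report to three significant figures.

AUC = 14.7 mg/L·hr

AUC_0→∞ = Dose_iv / CL
        = 500 / 34.1 = 14.6628 mg/L·hr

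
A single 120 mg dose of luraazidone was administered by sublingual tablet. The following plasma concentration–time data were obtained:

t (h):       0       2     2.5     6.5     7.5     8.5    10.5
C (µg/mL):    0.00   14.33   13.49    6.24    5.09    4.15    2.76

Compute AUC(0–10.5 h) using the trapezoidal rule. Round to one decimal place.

Trapezoidal AUC_0→10.5:
  [0→2]: (0.00+14.33)/2 × 2 = 14.33
  [2→2.5]: (14.33+13.49)/2 × 0.5 = 6.955
  [2.5→6.5]: (13.49+6.24)/2 × 4 = 39.46
  [6.5→7.5]: (6.24+5.09)/2 × 1 = 5.665
  [7.5→8.5]: (5.09+4.15)/2 × 1 = 4.62
  [8.5→10.5]: (4.15+2.76)/2 × 2 = 6.91
  Sum = 77.94 µg/mL·h

AUC = 77.9 µg/mL·h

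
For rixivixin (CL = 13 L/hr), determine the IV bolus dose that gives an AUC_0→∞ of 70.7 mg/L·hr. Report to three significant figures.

Dose = 919 mg

Dose_iv = CL × AUC_0→∞
     = 13 × 70.7 = 919.1 mg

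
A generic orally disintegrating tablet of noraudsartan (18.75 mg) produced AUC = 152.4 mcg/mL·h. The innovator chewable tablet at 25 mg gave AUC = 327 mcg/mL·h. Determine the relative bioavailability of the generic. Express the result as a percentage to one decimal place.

F_rel = (AUC_test/D_test) / (AUC_ref/D_ref)
      = (152.4/18.75) / (327/25)
      = 8.128 / 13.08 = 0.6214 = 62.14%

F_rel = 62.1%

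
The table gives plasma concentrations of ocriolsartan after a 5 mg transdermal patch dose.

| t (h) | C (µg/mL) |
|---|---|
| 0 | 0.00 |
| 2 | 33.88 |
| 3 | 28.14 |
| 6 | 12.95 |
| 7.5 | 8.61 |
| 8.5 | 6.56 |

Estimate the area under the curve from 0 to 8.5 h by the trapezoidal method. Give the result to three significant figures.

Trapezoidal AUC_0→8.5:
  [0→2]: (0.00+33.88)/2 × 2 = 33.88
  [2→3]: (33.88+28.14)/2 × 1 = 31.01
  [3→6]: (28.14+12.95)/2 × 3 = 61.635
  [6→7.5]: (12.95+8.61)/2 × 1.5 = 16.17
  [7.5→8.5]: (8.61+6.56)/2 × 1 = 7.585
  Sum = 150.28 µg/mL·h

AUC = 150 µg/mL·h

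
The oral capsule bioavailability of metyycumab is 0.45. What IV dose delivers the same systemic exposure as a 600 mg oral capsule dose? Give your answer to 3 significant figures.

Systemic exposure from an extravascular dose = F × D_ev, so the equivalent IV dose is F × D_ev.
D_iv = F × D_ev = 0.45 × 600 = 270 mg

D_iv = 270 mg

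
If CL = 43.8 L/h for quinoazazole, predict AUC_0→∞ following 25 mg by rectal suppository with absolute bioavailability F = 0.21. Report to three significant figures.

AUC = 0.120 mg/L·h

AUC_0→∞ = F × Dose / CL
        = 0.21 × 25 / 43.8 = 0.119863 mg/L·h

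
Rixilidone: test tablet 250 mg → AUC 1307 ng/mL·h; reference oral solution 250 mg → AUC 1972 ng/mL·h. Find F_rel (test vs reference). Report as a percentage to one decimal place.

F_rel = 66.3%

F_rel = (AUC_test/D_test) / (AUC_ref/D_ref)
      = (1307/250) / (1972/250)
      = 5.228 / 7.888 = 0.6628 = 66.28%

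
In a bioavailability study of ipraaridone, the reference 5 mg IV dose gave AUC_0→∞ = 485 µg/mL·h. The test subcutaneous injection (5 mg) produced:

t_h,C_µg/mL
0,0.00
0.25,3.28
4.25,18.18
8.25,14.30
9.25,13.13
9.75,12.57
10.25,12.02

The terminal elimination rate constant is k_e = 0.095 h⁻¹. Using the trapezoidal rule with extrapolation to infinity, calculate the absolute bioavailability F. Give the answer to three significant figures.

Trapezoidal AUC_0→10.25 (subcutaneous injection):
  [0→0.25]: (0.00+3.28)/2 × 0.25 = 0.41
  [0.25→4.25]: (3.28+18.18)/2 × 4 = 42.92
  [4.25→8.25]: (18.18+14.30)/2 × 4 = 64.96
  [8.25→9.25]: (14.30+13.13)/2 × 1 = 13.715
  [9.25→9.75]: (13.13+12.57)/2 × 0.5 = 6.425
  [9.75→10.25]: (12.57+12.02)/2 × 0.5 = 6.1475
  Sum = 134.5775 µg/mL·h
Tail: C_last/k_e = 12.02/0.095 = 126.526
AUC_0→∞ (subcutaneous injection) = 134.5775 + 126.526 = 261.1035 µg/mL·h
F = (AUC_ev/D_ev)/(AUC_iv/D_iv) = (261.1035/5)/(485/5) = 52.2207/97 = 0.5384

F = 0.538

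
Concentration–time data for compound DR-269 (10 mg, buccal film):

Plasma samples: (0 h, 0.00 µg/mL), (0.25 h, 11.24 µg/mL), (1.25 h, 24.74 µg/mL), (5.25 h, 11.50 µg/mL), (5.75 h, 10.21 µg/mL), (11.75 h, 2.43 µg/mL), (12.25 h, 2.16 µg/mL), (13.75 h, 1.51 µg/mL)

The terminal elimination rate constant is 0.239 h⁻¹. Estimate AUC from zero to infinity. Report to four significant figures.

Trapezoidal AUC_0→13.75:
  [0→0.25]: (0.00+11.24)/2 × 0.25 = 1.405
  [0.25→1.25]: (11.24+24.74)/2 × 1 = 17.99
  [1.25→5.25]: (24.74+11.50)/2 × 4 = 72.48
  [5.25→5.75]: (11.50+10.21)/2 × 0.5 = 5.4275
  [5.75→11.75]: (10.21+2.43)/2 × 6 = 37.92
  [11.75→12.25]: (2.43+2.16)/2 × 0.5 = 1.1475
  [12.25→13.75]: (2.16+1.51)/2 × 1.5 = 2.7525
  Sum = 139.1225 µg/mL·h
Extrapolated tail: C_last / k_e = 1.51 / 0.239 = 6.318
AUC_0→∞ = 139.1225 + 6.318 = 145.4405 µg/mL·h

AUC = 145.4 µg/mL·h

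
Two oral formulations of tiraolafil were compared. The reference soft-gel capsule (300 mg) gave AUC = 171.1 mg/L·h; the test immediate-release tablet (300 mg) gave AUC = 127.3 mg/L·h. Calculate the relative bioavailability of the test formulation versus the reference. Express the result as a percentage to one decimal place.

F_rel = 74.4%

F_rel = (AUC_test/D_test) / (AUC_ref/D_ref)
      = (127.3/300) / (171.1/300)
      = 0.424333 / 0.570333 = 0.7440 = 74.40%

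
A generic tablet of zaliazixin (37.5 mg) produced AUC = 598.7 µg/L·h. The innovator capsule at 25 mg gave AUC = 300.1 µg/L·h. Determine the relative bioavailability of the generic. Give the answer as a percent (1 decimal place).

F_rel = (AUC_test/D_test) / (AUC_ref/D_ref)
      = (598.7/37.5) / (300.1/25)
      = 15.9653 / 12.004 = 1.3300 = 133.00%

F_rel = 133.0%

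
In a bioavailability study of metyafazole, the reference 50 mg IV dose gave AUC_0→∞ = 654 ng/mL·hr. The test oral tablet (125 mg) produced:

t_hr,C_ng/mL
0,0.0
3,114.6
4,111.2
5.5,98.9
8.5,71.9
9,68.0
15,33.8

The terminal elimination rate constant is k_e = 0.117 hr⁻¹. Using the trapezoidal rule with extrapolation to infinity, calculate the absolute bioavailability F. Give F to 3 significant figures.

Trapezoidal AUC_0→15 (oral tablet):
  [0→3]: (0.0+114.6)/2 × 3 = 171.9
  [3→4]: (114.6+111.2)/2 × 1 = 112.9
  [4→5.5]: (111.2+98.9)/2 × 1.5 = 157.575
  [5.5→8.5]: (98.9+71.9)/2 × 3 = 256.2
  [8.5→9]: (71.9+68.0)/2 × 0.5 = 34.975
  [9→15]: (68.0+33.8)/2 × 6 = 305.4
  Sum = 1038.95 ng/mL·hr
Tail: C_last/k_e = 33.8/0.117 = 288.889
AUC_0→∞ (oral tablet) = 1038.95 + 288.889 = 1327.839 ng/mL·hr
F = (AUC_ev/D_ev)/(AUC_iv/D_iv) = (1327.839/125)/(654/50) = 10.622712/13.08 = 0.8121

F = 0.812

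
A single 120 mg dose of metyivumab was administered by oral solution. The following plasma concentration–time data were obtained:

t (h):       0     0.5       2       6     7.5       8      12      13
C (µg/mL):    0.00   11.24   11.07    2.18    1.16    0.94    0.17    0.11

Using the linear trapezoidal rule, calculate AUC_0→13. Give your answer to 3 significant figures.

Trapezoidal AUC_0→13:
  [0→0.5]: (0.00+11.24)/2 × 0.5 = 2.81
  [0.5→2]: (11.24+11.07)/2 × 1.5 = 16.7325
  [2→6]: (11.07+2.18)/2 × 4 = 26.5
  [6→7.5]: (2.18+1.16)/2 × 1.5 = 2.505
  [7.5→8]: (1.16+0.94)/2 × 0.5 = 0.525
  [8→12]: (0.94+0.17)/2 × 4 = 2.22
  [12→13]: (0.17+0.11)/2 × 1 = 0.14
  Sum = 51.4325 µg/mL·h

AUC = 51.4 µg/mL·h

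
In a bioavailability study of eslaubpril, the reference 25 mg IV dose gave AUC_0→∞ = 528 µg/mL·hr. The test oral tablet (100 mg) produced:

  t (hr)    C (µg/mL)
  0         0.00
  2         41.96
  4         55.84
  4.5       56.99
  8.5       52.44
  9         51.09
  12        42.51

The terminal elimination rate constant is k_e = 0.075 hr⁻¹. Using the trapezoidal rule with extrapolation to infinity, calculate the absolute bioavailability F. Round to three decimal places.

F = 0.530

Trapezoidal AUC_0→12 (oral tablet):
  [0→2]: (0.00+41.96)/2 × 2 = 41.96
  [2→4]: (41.96+55.84)/2 × 2 = 97.8
  [4→4.5]: (55.84+56.99)/2 × 0.5 = 28.2075
  [4.5→8.5]: (56.99+52.44)/2 × 4 = 218.86
  [8.5→9]: (52.44+51.09)/2 × 0.5 = 25.8825
  [9→12]: (51.09+42.51)/2 × 3 = 140.4
  Sum = 553.11 µg/mL·hr
Tail: C_last/k_e = 42.51/0.075 = 566.800
AUC_0→∞ (oral tablet) = 553.11 + 566.800 = 1119.91 µg/mL·hr
F = (AUC_ev/D_ev)/(AUC_iv/D_iv) = (1119.91/100)/(528/25) = 11.1991/21.12 = 0.5303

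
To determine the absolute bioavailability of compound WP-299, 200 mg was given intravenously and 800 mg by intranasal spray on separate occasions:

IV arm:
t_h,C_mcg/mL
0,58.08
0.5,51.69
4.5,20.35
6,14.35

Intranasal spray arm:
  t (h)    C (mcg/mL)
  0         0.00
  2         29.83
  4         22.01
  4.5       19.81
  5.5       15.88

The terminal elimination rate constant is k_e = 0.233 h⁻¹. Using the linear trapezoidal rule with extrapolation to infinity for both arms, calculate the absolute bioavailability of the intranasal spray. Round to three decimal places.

F = 0.172

Trapezoidal AUC_0→6 (IV):
  [0→0.5]: (58.08+51.69)/2 × 0.5 = 27.4425
  [0.5→4.5]: (51.69+20.35)/2 × 4 = 144.08
  [4.5→6]: (20.35+14.35)/2 × 1.5 = 26.025
  Sum = 197.5475 mcg/mL·h
IV tail: 14.35/0.233 = 61.588; AUC_iv,0→∞ = 197.5475 + 61.588 = 259.1355 mcg/mL·h
Trapezoidal AUC_0→5.5 (intranasal spray):
  [0→2]: (0.00+29.83)/2 × 2 = 29.83
  [2→4]: (29.83+22.01)/2 × 2 = 51.84
  [4→4.5]: (22.01+19.81)/2 × 0.5 = 10.455
  [4.5→5.5]: (19.81+15.88)/2 × 1 = 17.845
  Sum = 109.97 mcg/mL·h
intranasal spray tail: 15.88/0.233 = 68.155; AUC_ev,0→∞ = 109.97 + 68.155 = 178.125 mcg/mL·h
F = (AUC_ev/D_ev)/(AUC_iv/D_iv) = (178.125/800)/(259.1355/200) = 0.22265625/1.2956775 = 0.1718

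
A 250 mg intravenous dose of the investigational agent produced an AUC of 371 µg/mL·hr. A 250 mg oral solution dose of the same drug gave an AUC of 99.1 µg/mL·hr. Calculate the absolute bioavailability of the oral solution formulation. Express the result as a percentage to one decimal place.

F = 26.7%

F = (AUC_ev / D_ev) / (AUC_iv / D_iv)
  = (99.1/250) / (371/250)
  = 0.3964 / 1.484 = 0.2671
  = 26.71%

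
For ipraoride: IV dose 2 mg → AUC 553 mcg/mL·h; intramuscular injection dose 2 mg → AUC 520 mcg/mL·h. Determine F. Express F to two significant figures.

F = (AUC_ev / D_ev) / (AUC_iv / D_iv)
  = (520/2) / (553/2)
  = 260 / 276.5 = 0.9403

F = 0.94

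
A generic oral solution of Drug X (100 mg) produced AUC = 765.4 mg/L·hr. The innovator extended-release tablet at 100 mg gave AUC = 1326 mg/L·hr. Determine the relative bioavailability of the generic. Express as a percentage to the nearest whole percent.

F_rel = (AUC_test/D_test) / (AUC_ref/D_ref)
      = (765.4/100) / (1326/100)
      = 7.654 / 13.26 = 0.5772 = 57.72%

F_rel = 58%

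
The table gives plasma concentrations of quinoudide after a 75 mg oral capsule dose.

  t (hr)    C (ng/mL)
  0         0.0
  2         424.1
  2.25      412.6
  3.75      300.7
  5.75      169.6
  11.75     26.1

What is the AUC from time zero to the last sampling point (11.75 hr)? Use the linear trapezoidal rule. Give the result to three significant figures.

Trapezoidal AUC_0→11.75:
  [0→2]: (0.0+424.1)/2 × 2 = 424.1
  [2→2.25]: (424.1+412.6)/2 × 0.25 = 104.5875
  [2.25→3.75]: (412.6+300.7)/2 × 1.5 = 534.975
  [3.75→5.75]: (300.7+169.6)/2 × 2 = 470.3
  [5.75→11.75]: (169.6+26.1)/2 × 6 = 587.1
  Sum = 2121.0625 ng/mL·hr

AUC = 2120 ng/mL·hr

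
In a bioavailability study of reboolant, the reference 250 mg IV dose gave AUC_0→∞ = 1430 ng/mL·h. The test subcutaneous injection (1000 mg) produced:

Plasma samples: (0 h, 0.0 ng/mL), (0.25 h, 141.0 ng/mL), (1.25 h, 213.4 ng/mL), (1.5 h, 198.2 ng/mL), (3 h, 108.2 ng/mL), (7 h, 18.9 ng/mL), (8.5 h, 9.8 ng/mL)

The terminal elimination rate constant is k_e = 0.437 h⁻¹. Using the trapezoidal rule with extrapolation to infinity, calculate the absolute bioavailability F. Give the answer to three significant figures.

F = 0.135

Trapezoidal AUC_0→8.5 (subcutaneous injection):
  [0→0.25]: (0.0+141.0)/2 × 0.25 = 17.625
  [0.25→1.25]: (141.0+213.4)/2 × 1 = 177.2
  [1.25→1.5]: (213.4+198.2)/2 × 0.25 = 51.45
  [1.5→3]: (198.2+108.2)/2 × 1.5 = 229.8
  [3→7]: (108.2+18.9)/2 × 4 = 254.2
  [7→8.5]: (18.9+9.8)/2 × 1.5 = 21.525
  Sum = 751.8 ng/mL·h
Tail: C_last/k_e = 9.8/0.437 = 22.426
AUC_0→∞ (subcutaneous injection) = 751.8 + 22.426 = 774.226 ng/mL·h
F = (AUC_ev/D_ev)/(AUC_iv/D_iv) = (774.226/1000)/(1430/250) = 0.774226/5.72 = 0.1354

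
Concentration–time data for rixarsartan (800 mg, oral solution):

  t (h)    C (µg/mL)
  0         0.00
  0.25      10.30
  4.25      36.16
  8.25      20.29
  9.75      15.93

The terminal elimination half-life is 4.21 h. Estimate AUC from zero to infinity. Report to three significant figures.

AUC = 331 µg/mL·h

Trapezoidal AUC_0→9.75:
  [0→0.25]: (0.00+10.30)/2 × 0.25 = 1.2875
  [0.25→4.25]: (10.30+36.16)/2 × 4 = 92.92
  [4.25→8.25]: (36.16+20.29)/2 × 4 = 112.9
  [8.25→9.75]: (20.29+15.93)/2 × 1.5 = 27.165
  Sum = 234.2725 µg/mL·h
k_e = ln2 / t½ = 0.693147 / 4.21 = 0.1646 h^-1
Extrapolated tail: C_last / k_e = 15.93 / 0.1646 = 96.780
AUC_0→∞ = 234.2725 + 96.780 = 331.0525 µg/mL·h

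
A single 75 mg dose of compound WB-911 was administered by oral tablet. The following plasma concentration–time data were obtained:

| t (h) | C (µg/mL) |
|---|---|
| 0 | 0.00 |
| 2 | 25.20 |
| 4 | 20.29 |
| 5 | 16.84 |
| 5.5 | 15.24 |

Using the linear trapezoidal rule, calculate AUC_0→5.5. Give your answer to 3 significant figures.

Trapezoidal AUC_0→5.5:
  [0→2]: (0.00+25.20)/2 × 2 = 25.2
  [2→4]: (25.20+20.29)/2 × 2 = 45.49
  [4→5]: (20.29+16.84)/2 × 1 = 18.565
  [5→5.5]: (16.84+15.24)/2 × 0.5 = 8.02
  Sum = 97.275 µg/mL·h

AUC = 97.3 µg/mL·h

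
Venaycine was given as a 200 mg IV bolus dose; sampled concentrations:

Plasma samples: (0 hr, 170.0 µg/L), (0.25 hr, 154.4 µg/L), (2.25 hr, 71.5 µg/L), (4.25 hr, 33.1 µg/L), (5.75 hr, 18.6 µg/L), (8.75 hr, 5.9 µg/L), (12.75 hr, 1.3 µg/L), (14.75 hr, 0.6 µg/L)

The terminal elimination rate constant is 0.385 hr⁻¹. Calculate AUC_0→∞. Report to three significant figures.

Trapezoidal AUC_0→14.75:
  [0→0.25]: (170.0+154.4)/2 × 0.25 = 40.55
  [0.25→2.25]: (154.4+71.5)/2 × 2 = 225.9
  [2.25→4.25]: (71.5+33.1)/2 × 2 = 104.6
  [4.25→5.75]: (33.1+18.6)/2 × 1.5 = 38.775
  [5.75→8.75]: (18.6+5.9)/2 × 3 = 36.75
  [8.75→12.75]: (5.9+1.3)/2 × 4 = 14.4
  [12.75→14.75]: (1.3+0.6)/2 × 2 = 1.9
  Sum = 462.875 µg/L·hr
Extrapolated tail: C_last / k_e = 0.6 / 0.385 = 1.558
AUC_0→∞ = 462.875 + 1.558 = 464.433 µg/L·hr

AUC = 464 µg/L·hr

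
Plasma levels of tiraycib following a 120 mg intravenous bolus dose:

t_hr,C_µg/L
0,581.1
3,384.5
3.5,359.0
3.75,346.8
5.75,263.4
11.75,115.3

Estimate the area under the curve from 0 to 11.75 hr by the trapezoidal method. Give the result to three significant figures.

Trapezoidal AUC_0→11.75:
  [0→3]: (581.1+384.5)/2 × 3 = 1448.4
  [3→3.5]: (384.5+359.0)/2 × 0.5 = 185.875
  [3.5→3.75]: (359.0+346.8)/2 × 0.25 = 88.225
  [3.75→5.75]: (346.8+263.4)/2 × 2 = 610.2
  [5.75→11.75]: (263.4+115.3)/2 × 6 = 1136.1
  Sum = 3468.8 µg/L·hr

AUC = 3470 µg/L·hr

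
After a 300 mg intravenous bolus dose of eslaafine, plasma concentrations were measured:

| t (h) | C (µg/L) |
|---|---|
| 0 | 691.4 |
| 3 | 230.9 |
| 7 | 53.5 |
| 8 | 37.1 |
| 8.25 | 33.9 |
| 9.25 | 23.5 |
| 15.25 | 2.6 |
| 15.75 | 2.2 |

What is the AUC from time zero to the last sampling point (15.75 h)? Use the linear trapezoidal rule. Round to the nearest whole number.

Trapezoidal AUC_0→15.75:
  [0→3]: (691.4+230.9)/2 × 3 = 1383.45
  [3→7]: (230.9+53.5)/2 × 4 = 568.8
  [7→8]: (53.5+37.1)/2 × 1 = 45.3
  [8→8.25]: (37.1+33.9)/2 × 0.25 = 8.875
  [8.25→9.25]: (33.9+23.5)/2 × 1 = 28.7
  [9.25→15.25]: (23.5+2.6)/2 × 6 = 78.3
  [15.25→15.75]: (2.6+2.2)/2 × 0.5 = 1.2
  Sum = 2114.625 µg/L·h

AUC = 2115 µg/L·h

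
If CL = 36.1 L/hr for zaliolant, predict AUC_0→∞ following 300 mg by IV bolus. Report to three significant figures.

AUC_0→∞ = Dose_iv / CL
        = 300 / 36.1 = 8.31025 mg/L·hr

AUC = 8.31 mg/L·hr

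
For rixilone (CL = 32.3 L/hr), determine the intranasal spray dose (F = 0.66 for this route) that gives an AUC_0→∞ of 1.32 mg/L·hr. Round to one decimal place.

Dose = CL × AUC_0→∞ / F
     = 32.3 × 1.32 / 0.66 = 64.6 mg

Dose = 64.6 mg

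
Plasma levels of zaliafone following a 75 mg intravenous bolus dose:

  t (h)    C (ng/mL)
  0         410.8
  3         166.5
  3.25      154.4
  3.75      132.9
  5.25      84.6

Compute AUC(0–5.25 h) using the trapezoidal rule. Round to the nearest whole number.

Trapezoidal AUC_0→5.25:
  [0→3]: (410.8+166.5)/2 × 3 = 865.95
  [3→3.25]: (166.5+154.4)/2 × 0.25 = 40.1125
  [3.25→3.75]: (154.4+132.9)/2 × 0.5 = 71.825
  [3.75→5.25]: (132.9+84.6)/2 × 1.5 = 163.125
  Sum = 1141.0125 ng/mL·h

AUC = 1141 ng/mL·h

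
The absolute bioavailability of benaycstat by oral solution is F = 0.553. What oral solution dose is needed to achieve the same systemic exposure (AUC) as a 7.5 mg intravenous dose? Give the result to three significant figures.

D_oral = 13.6 mg

For equal systemic exposure: F × D_ev = D_iv
D_ev = D_iv / F = 7.5 / 0.553 = 13.5624 mg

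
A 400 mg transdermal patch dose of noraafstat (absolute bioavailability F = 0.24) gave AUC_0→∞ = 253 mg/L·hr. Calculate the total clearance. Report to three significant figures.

CL = 0.379 L/hr

CL = F × Dose / AUC_0→∞
   = 0.24 × 400 / 253 = 0.379447 L/hr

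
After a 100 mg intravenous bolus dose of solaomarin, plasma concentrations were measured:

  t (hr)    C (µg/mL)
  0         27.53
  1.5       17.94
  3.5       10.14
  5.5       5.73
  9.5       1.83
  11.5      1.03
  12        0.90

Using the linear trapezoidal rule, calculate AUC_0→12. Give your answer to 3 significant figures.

AUC = 96.5 µg/mL·hr

Trapezoidal AUC_0→12:
  [0→1.5]: (27.53+17.94)/2 × 1.5 = 34.1025
  [1.5→3.5]: (17.94+10.14)/2 × 2 = 28.08
  [3.5→5.5]: (10.14+5.73)/2 × 2 = 15.87
  [5.5→9.5]: (5.73+1.83)/2 × 4 = 15.12
  [9.5→11.5]: (1.83+1.03)/2 × 2 = 2.86
  [11.5→12]: (1.03+0.90)/2 × 0.5 = 0.4825
  Sum = 96.515 µg/mL·hr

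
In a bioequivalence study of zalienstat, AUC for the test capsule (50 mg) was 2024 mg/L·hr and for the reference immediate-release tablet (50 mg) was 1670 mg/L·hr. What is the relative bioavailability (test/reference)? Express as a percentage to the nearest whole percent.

F_rel = 121%

F_rel = (AUC_test/D_test) / (AUC_ref/D_ref)
      = (2024/50) / (1670/50)
      = 40.48 / 33.4 = 1.2120 = 121.20%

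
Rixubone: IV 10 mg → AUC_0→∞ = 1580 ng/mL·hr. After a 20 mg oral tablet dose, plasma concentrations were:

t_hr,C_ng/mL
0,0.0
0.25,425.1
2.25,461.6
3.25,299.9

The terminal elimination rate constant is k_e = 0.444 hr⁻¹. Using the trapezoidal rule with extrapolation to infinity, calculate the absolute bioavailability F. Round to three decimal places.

F = 0.632

Trapezoidal AUC_0→3.25 (oral tablet):
  [0→0.25]: (0.0+425.1)/2 × 0.25 = 53.1375
  [0.25→2.25]: (425.1+461.6)/2 × 2 = 886.7
  [2.25→3.25]: (461.6+299.9)/2 × 1 = 380.75
  Sum = 1320.5875 ng/mL·hr
Tail: C_last/k_e = 299.9/0.444 = 675.450
AUC_0→∞ (oral tablet) = 1320.5875 + 675.450 = 1996.0375 ng/mL·hr
F = (AUC_ev/D_ev)/(AUC_iv/D_iv) = (1996.0375/20)/(1580/10) = 99.801875/158 = 0.6317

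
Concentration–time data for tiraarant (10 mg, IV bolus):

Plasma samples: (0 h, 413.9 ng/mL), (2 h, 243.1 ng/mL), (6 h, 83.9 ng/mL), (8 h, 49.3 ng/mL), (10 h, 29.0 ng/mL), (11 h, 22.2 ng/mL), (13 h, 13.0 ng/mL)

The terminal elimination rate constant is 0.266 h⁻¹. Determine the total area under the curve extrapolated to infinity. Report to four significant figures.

AUC = 1632 ng/mL·h

Trapezoidal AUC_0→13:
  [0→2]: (413.9+243.1)/2 × 2 = 657.0
  [2→6]: (243.1+83.9)/2 × 4 = 654.0
  [6→8]: (83.9+49.3)/2 × 2 = 133.2
  [8→10]: (49.3+29.0)/2 × 2 = 78.3
  [10→11]: (29.0+22.2)/2 × 1 = 25.6
  [11→13]: (22.2+13.0)/2 × 2 = 35.2
  Sum = 1583.3 ng/mL·h
Extrapolated tail: C_last / k_e = 13.0 / 0.266 = 48.872
AUC_0→∞ = 1583.3 + 48.872 = 1632.172 ng/mL·h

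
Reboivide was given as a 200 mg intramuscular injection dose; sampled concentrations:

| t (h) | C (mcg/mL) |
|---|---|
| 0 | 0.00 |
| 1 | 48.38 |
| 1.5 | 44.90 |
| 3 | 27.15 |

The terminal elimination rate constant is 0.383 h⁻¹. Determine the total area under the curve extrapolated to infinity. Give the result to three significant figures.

AUC = 172 mcg/mL·h

Trapezoidal AUC_0→3:
  [0→1]: (0.00+48.38)/2 × 1 = 24.19
  [1→1.5]: (48.38+44.90)/2 × 0.5 = 23.32
  [1.5→3]: (44.90+27.15)/2 × 1.5 = 54.0375
  Sum = 101.5475 mcg/mL·h
Extrapolated tail: C_last / k_e = 27.15 / 0.383 = 70.888
AUC_0→∞ = 101.5475 + 70.888 = 172.4355 mcg/mL·h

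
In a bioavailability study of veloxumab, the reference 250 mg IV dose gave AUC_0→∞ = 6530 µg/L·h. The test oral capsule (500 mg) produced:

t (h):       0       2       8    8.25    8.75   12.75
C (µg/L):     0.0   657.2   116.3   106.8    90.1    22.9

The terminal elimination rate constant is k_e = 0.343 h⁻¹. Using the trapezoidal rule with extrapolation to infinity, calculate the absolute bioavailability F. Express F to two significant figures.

F = 0.26

Trapezoidal AUC_0→12.75 (oral capsule):
  [0→2]: (0.0+657.2)/2 × 2 = 657.2
  [2→8]: (657.2+116.3)/2 × 6 = 2320.5
  [8→8.25]: (116.3+106.8)/2 × 0.25 = 27.8875
  [8.25→8.75]: (106.8+90.1)/2 × 0.5 = 49.225
  [8.75→12.75]: (90.1+22.9)/2 × 4 = 226.0
  Sum = 3280.8125 µg/L·h
Tail: C_last/k_e = 22.9/0.343 = 66.764
AUC_0→∞ (oral capsule) = 3280.8125 + 66.764 = 3347.5765 µg/L·h
F = (AUC_ev/D_ev)/(AUC_iv/D_iv) = (3347.5765/500)/(6530/250) = 6.695153/26.12 = 0.2563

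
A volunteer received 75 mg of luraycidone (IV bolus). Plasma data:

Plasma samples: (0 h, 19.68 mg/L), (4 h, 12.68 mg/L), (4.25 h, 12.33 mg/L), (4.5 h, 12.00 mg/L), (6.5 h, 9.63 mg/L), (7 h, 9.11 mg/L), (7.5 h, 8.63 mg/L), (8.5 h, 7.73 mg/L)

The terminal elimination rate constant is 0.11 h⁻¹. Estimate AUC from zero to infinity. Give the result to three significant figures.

Trapezoidal AUC_0→8.5:
  [0→4]: (19.68+12.68)/2 × 4 = 64.72
  [4→4.25]: (12.68+12.33)/2 × 0.25 = 3.12625
  [4.25→4.5]: (12.33+12.00)/2 × 0.25 = 3.04125
  [4.5→6.5]: (12.00+9.63)/2 × 2 = 21.63
  [6.5→7]: (9.63+9.11)/2 × 0.5 = 4.685
  [7→7.5]: (9.11+8.63)/2 × 0.5 = 4.435
  [7.5→8.5]: (8.63+7.73)/2 × 1 = 8.18
  Sum = 109.8175 mg/L·h
Extrapolated tail: C_last / k_e = 7.73 / 0.11 = 70.273
AUC_0→∞ = 109.8175 + 70.273 = 180.0905 mg/L·h

AUC = 180 mg/L·h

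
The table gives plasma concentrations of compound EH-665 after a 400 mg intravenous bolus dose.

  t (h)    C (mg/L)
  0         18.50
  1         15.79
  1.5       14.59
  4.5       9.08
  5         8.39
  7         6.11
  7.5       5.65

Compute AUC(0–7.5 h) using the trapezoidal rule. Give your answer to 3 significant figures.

Trapezoidal AUC_0→7.5:
  [0→1]: (18.50+15.79)/2 × 1 = 17.145
  [1→1.5]: (15.79+14.59)/2 × 0.5 = 7.595
  [1.5→4.5]: (14.59+9.08)/2 × 3 = 35.505
  [4.5→5]: (9.08+8.39)/2 × 0.5 = 4.3675
  [5→7]: (8.39+6.11)/2 × 2 = 14.5
  [7→7.5]: (6.11+5.65)/2 × 0.5 = 2.94
  Sum = 82.0525 mg/L·h

AUC = 82.1 mg/L·h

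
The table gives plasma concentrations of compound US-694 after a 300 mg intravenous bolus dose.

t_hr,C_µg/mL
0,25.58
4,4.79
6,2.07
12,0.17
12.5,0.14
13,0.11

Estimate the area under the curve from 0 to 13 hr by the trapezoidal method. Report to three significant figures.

Trapezoidal AUC_0→13:
  [0→4]: (25.58+4.79)/2 × 4 = 60.74
  [4→6]: (4.79+2.07)/2 × 2 = 6.86
  [6→12]: (2.07+0.17)/2 × 6 = 6.72
  [12→12.5]: (0.17+0.14)/2 × 0.5 = 0.0775
  [12.5→13]: (0.14+0.11)/2 × 0.5 = 0.0625
  Sum = 74.46 µg/mL·hr

AUC = 74.5 µg/mL·hr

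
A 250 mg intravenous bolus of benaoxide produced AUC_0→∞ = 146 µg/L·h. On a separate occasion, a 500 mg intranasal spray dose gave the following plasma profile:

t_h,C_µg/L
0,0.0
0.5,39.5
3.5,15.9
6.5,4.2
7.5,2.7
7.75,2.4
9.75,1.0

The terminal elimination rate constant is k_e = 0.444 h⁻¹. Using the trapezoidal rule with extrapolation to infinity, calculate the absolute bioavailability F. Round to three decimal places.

F = 0.455

Trapezoidal AUC_0→9.75 (intranasal spray):
  [0→0.5]: (0.0+39.5)/2 × 0.5 = 9.875
  [0.5→3.5]: (39.5+15.9)/2 × 3 = 83.1
  [3.5→6.5]: (15.9+4.2)/2 × 3 = 30.15
  [6.5→7.5]: (4.2+2.7)/2 × 1 = 3.45
  [7.5→7.75]: (2.7+2.4)/2 × 0.25 = 0.6375
  [7.75→9.75]: (2.4+1.0)/2 × 2 = 3.4
  Sum = 130.6125 µg/L·h
Tail: C_last/k_e = 1.0/0.444 = 2.252
AUC_0→∞ (intranasal spray) = 130.6125 + 2.252 = 132.8645 µg/L·h
F = (AUC_ev/D_ev)/(AUC_iv/D_iv) = (132.8645/500)/(146/250) = 0.265729/0.584 = 0.4550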